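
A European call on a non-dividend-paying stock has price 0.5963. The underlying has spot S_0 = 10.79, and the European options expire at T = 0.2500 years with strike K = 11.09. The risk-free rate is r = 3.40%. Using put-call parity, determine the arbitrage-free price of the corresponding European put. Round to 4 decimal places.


Put-call parity: C - P = S_0 * exp(-qT) - K * exp(-rT).
S_0 * exp(-qT) = 10.7900 * 1.00000000 = 10.79000000
K * exp(-rT) = 11.0900 * 0.99153602 = 10.99613449
P = C - S*exp(-qT) + K*exp(-rT)
P = 0.5963 - 10.79000000 + 10.99613449 = 0.8024

Answer: Put price = 0.8024


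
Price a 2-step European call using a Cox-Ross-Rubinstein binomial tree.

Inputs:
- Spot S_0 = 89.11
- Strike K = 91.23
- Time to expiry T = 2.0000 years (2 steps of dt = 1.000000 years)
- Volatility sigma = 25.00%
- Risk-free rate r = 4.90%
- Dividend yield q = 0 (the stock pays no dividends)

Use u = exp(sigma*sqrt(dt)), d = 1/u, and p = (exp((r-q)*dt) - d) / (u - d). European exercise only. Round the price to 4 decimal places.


Answer: Price = V(0,0) = 14.5717

Derivation:
dt = T/N = 1.000000
u = exp(sigma*sqrt(dt)) = 1.284025; d = 1/u = 0.778801
p = (exp((r-q)*dt) - d) / (u - d) = 0.537226
Discount per step: exp(-r*dt) = 0.952181
Stock lattice S(k, i) with i counting down-moves:
  k=0: S(0,0) = 89.1100
  k=1: S(1,0) = 114.4195; S(1,1) = 69.3989
  k=2: S(2,0) = 146.9176; S(2,1) = 89.1100; S(2,2) = 54.0479
Terminal payoffs V(N, i) = max(S_T - K, 0):
  V(2,0) = 55.687552; V(2,1) = 0.000000; V(2,2) = 0.000000
Backward induction: V(k, i) = exp(-r*dt) * [p * V(k+1, i) + (1-p) * V(k+1, i+1)].
  V(1,0) = exp(-r*dt) * [p*55.687552 + (1-p)*0.000000] = 28.486188
  V(1,1) = exp(-r*dt) * [p*0.000000 + (1-p)*0.000000] = 0.000000
  V(0,0) = exp(-r*dt) * [p*28.486188 + (1-p)*0.000000] = 14.571711


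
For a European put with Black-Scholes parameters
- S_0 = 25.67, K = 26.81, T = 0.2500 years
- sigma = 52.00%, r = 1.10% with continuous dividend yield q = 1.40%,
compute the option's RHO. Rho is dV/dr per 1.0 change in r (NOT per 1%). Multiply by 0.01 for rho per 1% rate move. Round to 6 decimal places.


Answer: Rho = -4.130197

Derivation:
d1 = -0.0400075283; d2 = -0.3000075283
phi(d1) = 0.3986231342; exp(-qT) = 0.9965061179; exp(-rT) = 0.9972537778
N(-d2) = 0.6179142934
Rho = -K*T*exp(-rT)*N(-d2) = -26.8100 * 0.2500 * 0.9972537778 * 0.6179142934 = -4.130197


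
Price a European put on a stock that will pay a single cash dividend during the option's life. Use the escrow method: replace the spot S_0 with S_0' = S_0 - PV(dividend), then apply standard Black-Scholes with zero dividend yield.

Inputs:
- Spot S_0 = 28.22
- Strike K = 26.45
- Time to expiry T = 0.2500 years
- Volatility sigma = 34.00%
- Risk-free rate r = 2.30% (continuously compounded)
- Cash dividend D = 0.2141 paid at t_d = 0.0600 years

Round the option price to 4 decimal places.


Answer: Price = 1.1095

Derivation:
PV(D) = D * exp(-r * t_d) = 0.2141 * 0.99862095 = 0.21380475
S_0' = S_0 - PV(D) = 28.2200 - 0.21380475 = 28.00619525
d1 = (ln(S_0'/K) + (r + sigma^2/2)*T) / (sigma*sqrt(T)) = 0.45511521
d2 = d1 - sigma*sqrt(T) = 0.28511521
exp(-rT) = 0.99426650
N(-d1) = 0.32451318; N(-d2) = 0.38777794
P = K * exp(-rT) * N(-d2) - S_0' * N(-d1) = 26.4500 * 0.99426650 * 0.38777794 - 28.00619525 * 0.32451318 = 1.1095


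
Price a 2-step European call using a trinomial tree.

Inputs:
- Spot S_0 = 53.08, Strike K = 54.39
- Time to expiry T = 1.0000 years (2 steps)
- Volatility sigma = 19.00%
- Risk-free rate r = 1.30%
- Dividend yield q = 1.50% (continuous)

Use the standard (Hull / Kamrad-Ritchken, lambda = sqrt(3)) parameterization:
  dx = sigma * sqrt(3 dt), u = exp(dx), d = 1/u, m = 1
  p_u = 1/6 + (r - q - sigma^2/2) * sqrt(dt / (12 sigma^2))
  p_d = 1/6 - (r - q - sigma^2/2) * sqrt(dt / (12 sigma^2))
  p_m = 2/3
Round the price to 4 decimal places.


Answer: Price = V(0,0) = 3.0329

Derivation:
dt = T/N = 0.500000; dx = sigma*sqrt(3*dt) = 0.232702
u = exp(dx) = 1.262005; d = 1/u = 0.792390
p_u = 0.145126, p_m = 0.666667, p_d = 0.188207
Discount per step: exp(-r*dt) = 0.993521
Stock lattice S(k, j) with j the centered position index:
  k=0: S(0,+0) = 53.0800
  k=1: S(1,-1) = 42.0601; S(1,+0) = 53.0800; S(1,+1) = 66.9872
  k=2: S(2,-2) = 33.3280; S(2,-1) = 42.0601; S(2,+0) = 53.0800; S(2,+1) = 66.9872; S(2,+2) = 84.5382
Terminal payoffs V(N, j) = max(S_T - K, 0):
  V(2,-2) = 0.000000; V(2,-1) = 0.000000; V(2,+0) = 0.000000; V(2,+1) = 12.597212; V(2,+2) = 30.148179
Backward induction: V(k, j) = exp(-r*dt) * [p_u * V(k+1, j+1) + p_m * V(k+1, j) + p_d * V(k+1, j-1)]
  V(1,-1) = exp(-r*dt) * [p_u*0.000000 + p_m*0.000000 + p_d*0.000000] = 0.000000
  V(1,+0) = exp(-r*dt) * [p_u*12.597212 + p_m*0.000000 + p_d*0.000000] = 1.816341
  V(1,+1) = exp(-r*dt) * [p_u*30.148179 + p_m*12.597212 + p_d*0.000000] = 12.690674
  V(0,+0) = exp(-r*dt) * [p_u*12.690674 + p_m*1.816341 + p_d*0.000000] = 3.032865


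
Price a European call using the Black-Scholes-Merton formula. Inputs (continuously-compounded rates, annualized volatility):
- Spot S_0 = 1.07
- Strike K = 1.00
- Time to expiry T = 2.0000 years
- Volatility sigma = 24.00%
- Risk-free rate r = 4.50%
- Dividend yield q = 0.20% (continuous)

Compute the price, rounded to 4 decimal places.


d1 = (ln(S/K) + (r - q + 0.5*sigma^2) * T) / (sigma * sqrt(T)) = 0.62242676
d2 = d1 - sigma * sqrt(T) = 0.28301551
exp(-rT) = 0.91393119; exp(-qT) = 0.99600799
C = S_0 * exp(-qT) * N(d1) - K * exp(-rT) * N(d2)
N(d1) = 0.73316936; N(d2) = 0.61141753
C = 1.0700 * 0.99600799 * 0.73316936 - 1.0000 * 0.91393119 * 0.61141753 = 0.2226

Answer: Price = 0.2226


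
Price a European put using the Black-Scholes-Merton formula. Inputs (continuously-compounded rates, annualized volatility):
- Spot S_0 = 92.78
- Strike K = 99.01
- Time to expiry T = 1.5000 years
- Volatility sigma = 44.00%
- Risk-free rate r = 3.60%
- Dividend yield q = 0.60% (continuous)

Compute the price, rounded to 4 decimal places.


d1 = (ln(S/K) + (r - q + 0.5*sigma^2) * T) / (sigma * sqrt(T)) = 0.23234940
d2 = d1 - sigma * sqrt(T) = -0.30653834
exp(-rT) = 0.94743211; exp(-qT) = 0.99104038
P = K * exp(-rT) * N(-d2) - S_0 * exp(-qT) * N(-d1)
N(-d1) = 0.40813332; N(-d2) = 0.62040260
P = 99.0100 * 0.94743211 * 0.62040260 - 92.7800 * 0.99104038 * 0.40813332 = 20.6697

Answer: Price = 20.6697


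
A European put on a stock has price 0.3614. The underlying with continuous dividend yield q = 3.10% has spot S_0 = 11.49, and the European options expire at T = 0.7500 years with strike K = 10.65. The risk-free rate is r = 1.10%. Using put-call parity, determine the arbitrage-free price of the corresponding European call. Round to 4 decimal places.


Answer: Call price = 1.0248

Derivation:
Put-call parity: C - P = S_0 * exp(-qT) - K * exp(-rT).
S_0 * exp(-qT) = 11.4900 * 0.97701820 = 11.22593910
K * exp(-rT) = 10.6500 * 0.99178394 = 10.56249894
C = P + S*exp(-qT) - K*exp(-rT)
C = 0.3614 + 11.22593910 - 10.56249894 = 1.0248


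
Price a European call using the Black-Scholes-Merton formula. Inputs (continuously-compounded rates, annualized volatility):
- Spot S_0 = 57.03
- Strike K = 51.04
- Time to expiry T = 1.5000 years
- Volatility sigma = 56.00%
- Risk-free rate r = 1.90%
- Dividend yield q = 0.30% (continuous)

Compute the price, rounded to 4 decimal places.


d1 = (ln(S/K) + (r - q + 0.5*sigma^2) * T) / (sigma * sqrt(T)) = 0.53971562
d2 = d1 - sigma * sqrt(T) = -0.14614151
exp(-rT) = 0.97190229; exp(-qT) = 0.99551011
C = S_0 * exp(-qT) * N(d1) - K * exp(-rT) * N(d2)
N(d1) = 0.70530342; N(d2) = 0.44190484
C = 57.0300 * 0.99551011 * 0.70530342 - 51.0400 * 0.97190229 * 0.44190484 = 18.1218

Answer: Price = 18.1218


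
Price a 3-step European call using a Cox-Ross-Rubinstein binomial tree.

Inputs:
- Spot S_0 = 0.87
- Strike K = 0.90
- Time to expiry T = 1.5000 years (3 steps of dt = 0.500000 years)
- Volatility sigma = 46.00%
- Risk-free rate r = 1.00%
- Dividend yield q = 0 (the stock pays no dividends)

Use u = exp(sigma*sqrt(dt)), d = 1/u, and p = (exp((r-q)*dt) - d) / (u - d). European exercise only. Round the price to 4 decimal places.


Answer: Price = V(0,0) = 0.2020

Derivation:
dt = T/N = 0.500000
u = exp(sigma*sqrt(dt)) = 1.384403; d = 1/u = 0.722333
p = (exp((r-q)*dt) - d) / (u - d) = 0.426963
Discount per step: exp(-r*dt) = 0.995012
Stock lattice S(k, i) with i counting down-moves:
  k=0: S(0,0) = 0.8700
  k=1: S(1,0) = 1.2044; S(1,1) = 0.6284
  k=2: S(2,0) = 1.6674; S(2,1) = 0.8700; S(2,2) = 0.4539
  k=3: S(3,0) = 2.3084; S(3,1) = 1.2044; S(3,2) = 0.6284; S(3,3) = 0.3279
Terminal payoffs V(N, i) = max(S_T - K, 0):
  V(3,0) = 1.408378; V(3,1) = 0.304431; V(3,2) = 0.000000; V(3,3) = 0.000000
Backward induction: V(k, i) = exp(-r*dt) * [p * V(k+1, i) + (1-p) * V(k+1, i+1)].
  V(2,0) = exp(-r*dt) * [p*1.408378 + (1-p)*0.304431] = 0.771907
  V(2,1) = exp(-r*dt) * [p*0.304431 + (1-p)*0.000000] = 0.129332
  V(2,2) = exp(-r*dt) * [p*0.000000 + (1-p)*0.000000] = 0.000000
  V(1,0) = exp(-r*dt) * [p*0.771907 + (1-p)*0.129332] = 0.401674
  V(1,1) = exp(-r*dt) * [p*0.129332 + (1-p)*0.000000] = 0.054945
  V(0,0) = exp(-r*dt) * [p*0.401674 + (1-p)*0.054945] = 0.201973


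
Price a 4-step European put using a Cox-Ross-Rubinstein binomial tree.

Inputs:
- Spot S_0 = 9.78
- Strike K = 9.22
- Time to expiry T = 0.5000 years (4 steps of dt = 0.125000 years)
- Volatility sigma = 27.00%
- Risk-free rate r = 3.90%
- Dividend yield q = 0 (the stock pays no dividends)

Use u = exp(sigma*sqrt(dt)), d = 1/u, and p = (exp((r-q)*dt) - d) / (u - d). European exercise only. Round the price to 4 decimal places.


Answer: Price = V(0,0) = 0.4313

Derivation:
dt = T/N = 0.125000
u = exp(sigma*sqrt(dt)) = 1.100164; d = 1/u = 0.908955
p = (exp((r-q)*dt) - d) / (u - d) = 0.501711
Discount per step: exp(-r*dt) = 0.995137
Stock lattice S(k, i) with i counting down-moves:
  k=0: S(0,0) = 9.7800
  k=1: S(1,0) = 10.7596; S(1,1) = 8.8896
  k=2: S(2,0) = 11.8373; S(2,1) = 9.7800; S(2,2) = 8.0802
  k=3: S(3,0) = 13.0230; S(3,1) = 10.7596; S(3,2) = 8.8896; S(3,3) = 7.3446
  k=4: S(4,0) = 14.3274; S(4,1) = 11.8373; S(4,2) = 9.7800; S(4,3) = 8.0802; S(4,4) = 6.6759
Terminal payoffs V(N, i) = max(K - S_T, 0):
  V(4,0) = 0.000000; V(4,1) = 0.000000; V(4,2) = 0.000000; V(4,3) = 1.139767; V(4,4) = 2.544115
Backward induction: V(k, i) = exp(-r*dt) * [p * V(k+1, i) + (1-p) * V(k+1, i+1)].
  V(3,0) = exp(-r*dt) * [p*0.000000 + (1-p)*0.000000] = 0.000000
  V(3,1) = exp(-r*dt) * [p*0.000000 + (1-p)*0.000000] = 0.000000
  V(3,2) = exp(-r*dt) * [p*0.000000 + (1-p)*1.139767] = 0.565171
  V(3,3) = exp(-r*dt) * [p*1.139767 + (1-p)*2.544115] = 1.830592
  V(2,0) = exp(-r*dt) * [p*0.000000 + (1-p)*0.000000] = 0.000000
  V(2,1) = exp(-r*dt) * [p*0.000000 + (1-p)*0.565171] = 0.280249
  V(2,2) = exp(-r*dt) * [p*0.565171 + (1-p)*1.830592] = 1.189901
  V(1,0) = exp(-r*dt) * [p*0.000000 + (1-p)*0.280249] = 0.138966
  V(1,1) = exp(-r*dt) * [p*0.280249 + (1-p)*1.189901] = 0.729952
  V(0,0) = exp(-r*dt) * [p*0.138966 + (1-p)*0.729952] = 0.431339


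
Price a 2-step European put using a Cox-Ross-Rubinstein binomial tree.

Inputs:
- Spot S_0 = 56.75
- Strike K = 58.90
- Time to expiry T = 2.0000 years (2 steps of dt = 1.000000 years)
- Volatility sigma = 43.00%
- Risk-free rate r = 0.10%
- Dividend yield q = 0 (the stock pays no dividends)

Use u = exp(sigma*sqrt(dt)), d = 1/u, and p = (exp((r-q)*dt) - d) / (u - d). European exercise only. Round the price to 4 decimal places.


Answer: Price = V(0,0) = 13.7585

Derivation:
dt = T/N = 1.000000
u = exp(sigma*sqrt(dt)) = 1.537258; d = 1/u = 0.650509
p = (exp((r-q)*dt) - d) / (u - d) = 0.395255
Discount per step: exp(-r*dt) = 0.999000
Stock lattice S(k, i) with i counting down-moves:
  k=0: S(0,0) = 56.7500
  k=1: S(1,0) = 87.2394; S(1,1) = 36.9164
  k=2: S(2,0) = 134.1094; S(2,1) = 56.7500; S(2,2) = 24.0144
Terminal payoffs V(N, i) = max(K - S_T, 0):
  V(2,0) = 0.000000; V(2,1) = 2.150000; V(2,2) = 34.885552
Backward induction: V(k, i) = exp(-r*dt) * [p * V(k+1, i) + (1-p) * V(k+1, i+1)].
  V(1,0) = exp(-r*dt) * [p*0.000000 + (1-p)*2.150000] = 1.298903
  V(1,1) = exp(-r*dt) * [p*2.150000 + (1-p)*34.885552] = 21.924738
  V(0,0) = exp(-r*dt) * [p*1.298903 + (1-p)*21.924738] = 13.758516


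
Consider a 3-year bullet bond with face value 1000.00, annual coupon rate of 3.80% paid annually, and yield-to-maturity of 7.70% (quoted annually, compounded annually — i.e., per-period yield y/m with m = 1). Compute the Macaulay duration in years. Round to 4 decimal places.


Coupon per period c = face * coupon_rate / m = 38.000000
Periods per year m = 1; per-period yield y/m = 0.077000
Number of cashflows N = 3
Cashflows (t years, CF_t, discount factor 1/(1+y/m)^(m*t), PV):
  t = 1.0000: CF_t = 38.000000, DF = 0.928505, PV = 35.283194
  t = 2.0000: CF_t = 38.000000, DF = 0.862122, PV = 32.760626
  t = 3.0000: CF_t = 1038.000000, DF = 0.800484, PV = 830.902840
Price P = sum_t PV_t = 898.946660
Macaulay numerator sum_t t * PV_t:
  t * PV_t at t = 1.0000: 35.283194
  t * PV_t at t = 2.0000: 65.521252
  t * PV_t at t = 3.0000: 2492.708521
Macaulay duration D = (sum_t t * PV_t) / P = 2593.512967 / 898.946660 = 2.885058

Answer: Macaulay duration = 2.8851 years


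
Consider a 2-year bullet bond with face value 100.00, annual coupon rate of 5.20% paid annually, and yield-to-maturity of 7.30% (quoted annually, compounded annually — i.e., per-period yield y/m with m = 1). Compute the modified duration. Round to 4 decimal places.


Coupon per period c = face * coupon_rate / m = 5.200000
Periods per year m = 1; per-period yield y/m = 0.073000
Number of cashflows N = 2
Cashflows (t years, CF_t, discount factor 1/(1+y/m)^(m*t), PV):
  t = 1.0000: CF_t = 5.200000, DF = 0.931966, PV = 4.846226
  t = 2.0000: CF_t = 105.200000, DF = 0.868561, PV = 91.372666
Price P = sum_t PV_t = 96.218891
First compute Macaulay numerator sum_t t * PV_t:
  t * PV_t at t = 1.0000: 4.846226
  t * PV_t at t = 2.0000: 182.745332
Macaulay duration D = 187.591557 / 96.218891 = 1.949633
Modified duration = D / (1 + y/m) = 1.949633 / (1 + 0.073000) = 1.816993

Answer: Modified duration = 1.8170


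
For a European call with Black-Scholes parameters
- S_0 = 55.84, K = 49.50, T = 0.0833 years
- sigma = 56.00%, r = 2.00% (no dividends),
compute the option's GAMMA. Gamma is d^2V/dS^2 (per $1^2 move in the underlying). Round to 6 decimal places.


Answer: Gamma = 0.031146

Derivation:
d1 = 0.8367802581; d2 = 0.6751545176
phi(d1) = 0.2811015932; exp(-qT) = 1.0000000000; exp(-rT) = 0.9983353870
Gamma = exp(-qT) * phi(d1) / (S * sigma * sqrt(T)) = 1.0000000000 * 0.2811015932 / (55.8400 * 0.5600 * 0.2886173938) = 0.031146


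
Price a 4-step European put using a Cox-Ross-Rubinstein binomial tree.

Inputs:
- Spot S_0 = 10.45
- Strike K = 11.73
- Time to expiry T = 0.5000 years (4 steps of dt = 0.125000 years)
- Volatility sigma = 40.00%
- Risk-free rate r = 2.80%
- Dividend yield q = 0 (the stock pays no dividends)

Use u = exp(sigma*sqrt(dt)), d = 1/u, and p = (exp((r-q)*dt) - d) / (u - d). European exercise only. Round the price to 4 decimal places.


Answer: Price = V(0,0) = 1.9359

Derivation:
dt = T/N = 0.125000
u = exp(sigma*sqrt(dt)) = 1.151910; d = 1/u = 0.868123
p = (exp((r-q)*dt) - d) / (u - d) = 0.477058
Discount per step: exp(-r*dt) = 0.996506
Stock lattice S(k, i) with i counting down-moves:
  k=0: S(0,0) = 10.4500
  k=1: S(1,0) = 12.0375; S(1,1) = 9.0719
  k=2: S(2,0) = 13.8661; S(2,1) = 10.4500; S(2,2) = 7.8755
  k=3: S(3,0) = 15.9725; S(3,1) = 12.0375; S(3,2) = 9.0719; S(3,3) = 6.8369
  k=4: S(4,0) = 18.3988; S(4,1) = 13.8661; S(4,2) = 10.4500; S(4,3) = 7.8755; S(4,4) = 5.9353
Terminal payoffs V(N, i) = max(K - S_T, 0):
  V(4,0) = 0.000000; V(4,1) = 0.000000; V(4,2) = 1.280000; V(4,3) = 3.854480; V(4,4) = 5.794706
Backward induction: V(k, i) = exp(-r*dt) * [p * V(k+1, i) + (1-p) * V(k+1, i+1)].
  V(3,0) = exp(-r*dt) * [p*0.000000 + (1-p)*0.000000] = 0.000000
  V(3,1) = exp(-r*dt) * [p*0.000000 + (1-p)*1.280000] = 0.667027
  V(3,2) = exp(-r*dt) * [p*1.280000 + (1-p)*3.854480] = 2.617127
  V(3,3) = exp(-r*dt) * [p*3.854480 + (1-p)*5.794706] = 4.852093
  V(2,0) = exp(-r*dt) * [p*0.000000 + (1-p)*0.667027] = 0.347597
  V(2,1) = exp(-r*dt) * [p*0.667027 + (1-p)*2.617127] = 1.680922
  V(2,2) = exp(-r*dt) * [p*2.617127 + (1-p)*4.852093] = 3.772656
  V(1,0) = exp(-r*dt) * [p*0.347597 + (1-p)*1.680922] = 1.041198
  V(1,1) = exp(-r*dt) * [p*1.680922 + (1-p)*3.772656] = 2.765082
  V(0,0) = exp(-r*dt) * [p*1.041198 + (1-p)*2.765082] = 1.935901


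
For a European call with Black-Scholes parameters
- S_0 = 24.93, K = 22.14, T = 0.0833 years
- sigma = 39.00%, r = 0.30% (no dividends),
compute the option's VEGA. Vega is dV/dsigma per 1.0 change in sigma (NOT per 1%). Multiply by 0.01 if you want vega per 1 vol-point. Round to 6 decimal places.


Answer: Vega = 1.545253

Derivation:
d1 = 1.1129172281; d2 = 1.0003564445
phi(d1) = 0.2147606962; exp(-qT) = 1.0000000000; exp(-rT) = 0.9997501312
Vega = S * exp(-qT) * phi(d1) * sqrt(T) = 24.9300 * 1.0000000000 * 0.2147606962 * 0.2886173938 = 1.545253


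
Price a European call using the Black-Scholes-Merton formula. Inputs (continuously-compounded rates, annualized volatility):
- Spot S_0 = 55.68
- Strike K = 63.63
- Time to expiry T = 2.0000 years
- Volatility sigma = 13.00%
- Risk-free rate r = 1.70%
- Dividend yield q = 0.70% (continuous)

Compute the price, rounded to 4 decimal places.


d1 = (ln(S/K) + (r - q + 0.5*sigma^2) * T) / (sigma * sqrt(T)) = -0.52523914
d2 = d1 - sigma * sqrt(T) = -0.70908690
exp(-rT) = 0.96657150; exp(-qT) = 0.98609754
C = S_0 * exp(-qT) * N(d1) - K * exp(-rT) * N(d2)
N(d1) = 0.29970848; N(d2) = 0.23913527
C = 55.6800 * 0.98609754 * 0.29970848 - 63.6300 * 0.96657150 * 0.23913527 = 1.7482

Answer: Price = 1.7482


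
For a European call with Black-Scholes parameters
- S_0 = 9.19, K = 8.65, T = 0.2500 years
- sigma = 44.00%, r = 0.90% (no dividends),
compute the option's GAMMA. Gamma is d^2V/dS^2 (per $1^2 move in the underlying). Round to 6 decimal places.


Answer: Gamma = 0.182477

Derivation:
d1 = 0.3954846156; d2 = 0.1754846156
phi(d1) = 0.3689321328; exp(-qT) = 1.0000000000; exp(-rT) = 0.9977525294
Gamma = exp(-qT) * phi(d1) / (S * sigma * sqrt(T)) = 1.0000000000 * 0.3689321328 / (9.1900 * 0.4400 * 0.5000000000) = 0.182477


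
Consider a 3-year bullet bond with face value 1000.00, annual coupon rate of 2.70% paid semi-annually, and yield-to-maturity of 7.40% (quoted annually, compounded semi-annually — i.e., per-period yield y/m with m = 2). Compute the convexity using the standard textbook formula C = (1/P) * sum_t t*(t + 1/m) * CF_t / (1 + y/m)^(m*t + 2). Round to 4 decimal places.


Answer: Convexity = 9.3054

Derivation:
Coupon per period c = face * coupon_rate / m = 13.500000
Periods per year m = 2; per-period yield y/m = 0.037000
Number of cashflows N = 6
Cashflows (t years, CF_t, discount factor 1/(1+y/m)^(m*t), PV):
  t = 0.5000: CF_t = 13.500000, DF = 0.964320, PV = 13.018322
  t = 1.0000: CF_t = 13.500000, DF = 0.929913, PV = 12.553830
  t = 1.5000: CF_t = 13.500000, DF = 0.896734, PV = 12.105912
  t = 2.0000: CF_t = 13.500000, DF = 0.864739, PV = 11.673975
  t = 2.5000: CF_t = 13.500000, DF = 0.833885, PV = 11.257449
  t = 3.0000: CF_t = 1013.500000, DF = 0.804132, PV = 814.988001
Price P = sum_t PV_t = 875.597489
Convexity numerator sum_t t*(t + 1/m) * CF_t / (1+y/m)^(m*t + 2):
  t = 0.5000: term = 6.052956
  t = 1.0000: term = 17.510962
  t = 1.5000: term = 33.772347
  t = 2.0000: term = 54.278925
  t = 2.5000: term = 78.513391
  t = 3.0000: term = 7957.616418
Convexity = (1/P) * sum = 8147.744999 / 875.597489 = 9.305354


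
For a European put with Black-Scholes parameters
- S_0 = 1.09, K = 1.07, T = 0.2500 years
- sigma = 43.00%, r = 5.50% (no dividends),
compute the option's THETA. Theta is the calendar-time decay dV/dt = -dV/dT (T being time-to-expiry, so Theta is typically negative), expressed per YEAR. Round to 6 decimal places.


Answer: Theta = -0.152845

Derivation:
d1 = 0.2575885943; d2 = 0.0425885943
phi(d1) = 0.3859241331; exp(-qT) = 1.0000000000; exp(-rT) = 0.9863440995
Theta = -S*exp(-qT)*phi(d1)*sigma/(2*sqrt(T)) + r*K*exp(-rT)*N(-d2) - q*S*exp(-qT)*N(-d1)
N(-d1) = 0.3983622166; N(-d2) = 0.4830147438; sqrt(T) = 0.5000000000
Term 1 = -1.0900 * 1.0000000000 * 0.3859241331 * 0.4300 / (2 * 0.5000000000) = -0.1808826412
Term 2 = 0.0550 * 1.0700 * 0.9863440995 * 0.4830147438 = 0.0280372430
Term 3 = 0 (no dividend yield, q = 0)
Theta = -0.1808826412 + (0.0280372430) + (0.0000000000) = -0.152845


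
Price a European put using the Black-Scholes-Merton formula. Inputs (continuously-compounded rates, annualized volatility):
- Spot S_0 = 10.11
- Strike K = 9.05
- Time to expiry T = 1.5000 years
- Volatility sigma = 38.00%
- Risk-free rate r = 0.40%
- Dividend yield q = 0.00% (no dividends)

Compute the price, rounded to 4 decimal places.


d1 = (ln(S/K) + (r - q + 0.5*sigma^2) * T) / (sigma * sqrt(T)) = 0.48358144
d2 = d1 - sigma * sqrt(T) = 0.01817838
exp(-rT) = 0.99401796; exp(-qT) = 1.00000000
P = K * exp(-rT) * N(-d2) - S_0 * exp(-qT) * N(-d1)
N(-d1) = 0.31434148; N(-d2) = 0.49274827
P = 9.0500 * 0.99401796 * 0.49274827 - 10.1100 * 1.00000000 * 0.31434148 = 1.2547

Answer: Price = 1.2547


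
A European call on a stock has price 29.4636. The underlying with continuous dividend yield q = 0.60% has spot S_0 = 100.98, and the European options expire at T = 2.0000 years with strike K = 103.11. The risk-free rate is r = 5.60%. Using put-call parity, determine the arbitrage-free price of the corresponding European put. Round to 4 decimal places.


Answer: Put price = 21.8730

Derivation:
Put-call parity: C - P = S_0 * exp(-qT) - K * exp(-rT).
S_0 * exp(-qT) = 100.9800 * 0.98807171 = 99.77548156
K * exp(-rT) = 103.1100 * 0.89404426 = 92.18490339
P = C - S*exp(-qT) + K*exp(-rT)
P = 29.4636 - 99.77548156 + 92.18490339 = 21.8730


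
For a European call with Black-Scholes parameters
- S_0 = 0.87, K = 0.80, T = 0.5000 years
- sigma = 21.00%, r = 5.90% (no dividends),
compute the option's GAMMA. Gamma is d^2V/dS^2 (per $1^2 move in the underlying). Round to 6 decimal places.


d1 = 0.8377968423; d2 = 0.6893044183
phi(d1) = 0.2808624285; exp(-qT) = 1.0000000000; exp(-rT) = 0.9709308776
Gamma = exp(-qT) * phi(d1) / (S * sigma * sqrt(T)) = 1.0000000000 * 0.2808624285 / (0.8700 * 0.2100 * 0.7071067812) = 2.174053

Answer: Gamma = 2.174053


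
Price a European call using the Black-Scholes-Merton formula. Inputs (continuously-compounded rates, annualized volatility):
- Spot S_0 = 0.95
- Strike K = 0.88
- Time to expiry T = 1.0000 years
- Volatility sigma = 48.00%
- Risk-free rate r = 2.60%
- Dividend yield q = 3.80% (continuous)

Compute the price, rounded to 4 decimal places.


Answer: Price = 0.1981

Derivation:
d1 = (ln(S/K) + (r - q + 0.5*sigma^2) * T) / (sigma * sqrt(T)) = 0.37445849
d2 = d1 - sigma * sqrt(T) = -0.10554151
exp(-rT) = 0.97433509; exp(-qT) = 0.96271294
C = S_0 * exp(-qT) * N(d1) - K * exp(-rT) * N(d2)
N(d1) = 0.64596838; N(d2) = 0.45797307
C = 0.9500 * 0.96271294 * 0.64596838 - 0.8800 * 0.97433509 * 0.45797307 = 0.1981


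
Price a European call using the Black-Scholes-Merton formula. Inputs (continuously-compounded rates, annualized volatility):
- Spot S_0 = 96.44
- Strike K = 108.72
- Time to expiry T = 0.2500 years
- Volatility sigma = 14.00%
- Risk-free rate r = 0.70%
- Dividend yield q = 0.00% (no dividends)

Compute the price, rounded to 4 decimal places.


d1 = (ln(S/K) + (r - q + 0.5*sigma^2) * T) / (sigma * sqrt(T)) = -1.65221024
d2 = d1 - sigma * sqrt(T) = -1.72221024
exp(-rT) = 0.99825153; exp(-qT) = 1.00000000
C = S_0 * exp(-qT) * N(d1) - K * exp(-rT) * N(d2)
N(d1) = 0.04924585; N(d2) = 0.04251572
C = 96.4400 * 1.00000000 * 0.04924585 - 108.7200 * 0.99825153 * 0.04251572 = 0.1350

Answer: Price = 0.1350


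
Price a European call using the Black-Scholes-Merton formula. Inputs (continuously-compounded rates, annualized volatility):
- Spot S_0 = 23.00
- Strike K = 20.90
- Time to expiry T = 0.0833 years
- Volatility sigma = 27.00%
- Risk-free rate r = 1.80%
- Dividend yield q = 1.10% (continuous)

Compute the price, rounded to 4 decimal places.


Answer: Price = 2.1991

Derivation:
d1 = (ln(S/K) + (r - q + 0.5*sigma^2) * T) / (sigma * sqrt(T)) = 1.27510143
d2 = d1 - sigma * sqrt(T) = 1.19717473
exp(-rT) = 0.99850172; exp(-qT) = 0.99908412
C = S_0 * exp(-qT) * N(d1) - K * exp(-rT) * N(d2)
N(d1) = 0.89886333; N(d2) = 0.88438077
C = 23.0000 * 0.99908412 * 0.89886333 - 20.9000 * 0.99850172 * 0.88438077 = 2.1991


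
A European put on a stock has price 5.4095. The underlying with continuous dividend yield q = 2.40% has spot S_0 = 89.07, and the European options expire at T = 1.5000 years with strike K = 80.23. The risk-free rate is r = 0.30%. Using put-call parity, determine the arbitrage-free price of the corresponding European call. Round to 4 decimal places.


Put-call parity: C - P = S_0 * exp(-qT) - K * exp(-rT).
S_0 * exp(-qT) = 89.0700 * 0.96464029 = 85.92051094
K * exp(-rT) = 80.2300 * 0.99551011 = 79.86977611
C = P + S*exp(-qT) - K*exp(-rT)
C = 5.4095 + 85.92051094 - 79.86977611 = 11.4602

Answer: Call price = 11.4602


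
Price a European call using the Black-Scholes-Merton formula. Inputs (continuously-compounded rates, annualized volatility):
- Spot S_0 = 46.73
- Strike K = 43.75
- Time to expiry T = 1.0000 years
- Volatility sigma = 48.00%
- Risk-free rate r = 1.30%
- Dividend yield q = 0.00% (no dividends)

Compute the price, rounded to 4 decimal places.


d1 = (ln(S/K) + (r - q + 0.5*sigma^2) * T) / (sigma * sqrt(T)) = 0.40436405
d2 = d1 - sigma * sqrt(T) = -0.07563595
exp(-rT) = 0.98708414; exp(-qT) = 1.00000000
C = S_0 * exp(-qT) * N(d1) - K * exp(-rT) * N(d2)
N(d1) = 0.65702748; N(d2) = 0.46985437
C = 46.7300 * 1.00000000 * 0.65702748 - 43.7500 * 0.98708414 * 0.46985437 = 10.4123

Answer: Price = 10.4123


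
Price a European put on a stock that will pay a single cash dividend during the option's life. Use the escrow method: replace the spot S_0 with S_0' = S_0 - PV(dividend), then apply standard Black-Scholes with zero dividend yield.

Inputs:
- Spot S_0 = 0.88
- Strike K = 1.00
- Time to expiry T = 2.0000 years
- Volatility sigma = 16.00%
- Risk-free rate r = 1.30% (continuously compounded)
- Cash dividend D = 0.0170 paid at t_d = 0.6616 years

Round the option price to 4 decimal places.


PV(D) = D * exp(-r * t_d) = 0.0170 * 0.99143608 = 0.01685441
S_0' = S_0 - PV(D) = 0.8800 - 0.01685441 = 0.86314559
d1 = (ln(S_0'/K) + (r + sigma^2/2)*T) / (sigma*sqrt(T)) = -0.42237213
d2 = d1 - sigma*sqrt(T) = -0.64864630
exp(-rT) = 0.97433509
N(-d1) = 0.66362329; N(-d2) = 0.74171649
P = K * exp(-rT) * N(-d2) - S_0' * N(-d1) = 1.0000 * 0.97433509 * 0.74171649 - 0.86314559 * 0.66362329 = 0.1499

Answer: Price = 0.1499


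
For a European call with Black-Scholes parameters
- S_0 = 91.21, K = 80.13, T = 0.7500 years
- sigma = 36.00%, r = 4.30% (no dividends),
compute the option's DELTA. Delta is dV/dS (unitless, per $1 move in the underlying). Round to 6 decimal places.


d1 = 0.6747435644; d2 = 0.3629744190
phi(d1) = 0.3177221653; exp(-qT) = 1.0000000000; exp(-rT) = 0.9682644857
N(d1) = 0.7500806493
Delta = exp(-qT) * N(d1) = 1.0000000000 * 0.7500806493 = 0.750081

Answer: Delta = 0.750081


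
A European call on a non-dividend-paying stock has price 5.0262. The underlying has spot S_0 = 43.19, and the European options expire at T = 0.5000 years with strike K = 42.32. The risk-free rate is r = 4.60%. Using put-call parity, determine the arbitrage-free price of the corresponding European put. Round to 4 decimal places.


Answer: Put price = 3.1939

Derivation:
Put-call parity: C - P = S_0 * exp(-qT) - K * exp(-rT).
S_0 * exp(-qT) = 43.1900 * 1.00000000 = 43.19000000
K * exp(-rT) = 42.3200 * 0.97726248 = 41.35774831
P = C - S*exp(-qT) + K*exp(-rT)
P = 5.0262 - 43.19000000 + 41.35774831 = 3.1939


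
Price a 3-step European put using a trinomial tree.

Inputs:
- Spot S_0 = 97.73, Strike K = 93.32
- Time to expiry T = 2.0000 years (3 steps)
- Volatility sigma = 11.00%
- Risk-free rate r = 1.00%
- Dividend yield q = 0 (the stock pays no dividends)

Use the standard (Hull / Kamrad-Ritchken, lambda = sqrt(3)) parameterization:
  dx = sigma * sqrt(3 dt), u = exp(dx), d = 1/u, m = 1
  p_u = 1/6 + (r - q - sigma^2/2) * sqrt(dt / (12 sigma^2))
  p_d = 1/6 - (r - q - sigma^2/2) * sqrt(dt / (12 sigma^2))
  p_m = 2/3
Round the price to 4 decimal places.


Answer: Price = V(0,0) = 3.3140

Derivation:
dt = T/N = 0.666667; dx = sigma*sqrt(3*dt) = 0.155563
u = exp(dx) = 1.168316; d = 1/u = 0.855933
p_u = 0.175131, p_m = 0.666667, p_d = 0.158203
Discount per step: exp(-r*dt) = 0.993356
Stock lattice S(k, j) with j the centered position index:
  k=0: S(0,+0) = 97.7300
  k=1: S(1,-1) = 83.6503; S(1,+0) = 97.7300; S(1,+1) = 114.1795
  k=2: S(2,-2) = 71.5990; S(2,-1) = 83.6503; S(2,+0) = 97.7300; S(2,+1) = 114.1795; S(2,+2) = 133.3978
  k=3: S(3,-3) = 61.2840; S(3,-2) = 71.5990; S(3,-1) = 83.6503; S(3,+0) = 97.7300; S(3,+1) = 114.1795; S(3,+2) = 133.3978; S(3,+3) = 155.8508
Terminal payoffs V(N, j) = max(K - S_T, 0):
  V(3,-3) = 32.036043; V(3,-2) = 21.720965; V(3,-1) = 9.669694; V(3,+0) = 0.000000; V(3,+1) = 0.000000; V(3,+2) = 0.000000; V(3,+3) = 0.000000
Backward induction: V(k, j) = exp(-r*dt) * [p_u * V(k+1, j+1) + p_m * V(k+1, j) + p_d * V(k+1, j-1)]
  V(2,-2) = exp(-r*dt) * [p_u*9.669694 + p_m*21.720965 + p_d*32.036043] = 21.101150
  V(2,-1) = exp(-r*dt) * [p_u*0.000000 + p_m*9.669694 + p_d*21.720965] = 9.817115
  V(2,+0) = exp(-r*dt) * [p_u*0.000000 + p_m*0.000000 + p_d*9.669694] = 1.519608
  V(2,+1) = exp(-r*dt) * [p_u*0.000000 + p_m*0.000000 + p_d*0.000000] = 0.000000
  V(2,+2) = exp(-r*dt) * [p_u*0.000000 + p_m*0.000000 + p_d*0.000000] = 0.000000
  V(1,-1) = exp(-r*dt) * [p_u*1.519608 + p_m*9.817115 + p_d*21.101150] = 10.081698
  V(1,+0) = exp(-r*dt) * [p_u*0.000000 + p_m*1.519608 + p_d*9.817115] = 2.549116
  V(1,+1) = exp(-r*dt) * [p_u*0.000000 + p_m*0.000000 + p_d*1.519608] = 0.238809
  V(0,+0) = exp(-r*dt) * [p_u*0.238809 + p_m*2.549116 + p_d*10.081698] = 3.314019


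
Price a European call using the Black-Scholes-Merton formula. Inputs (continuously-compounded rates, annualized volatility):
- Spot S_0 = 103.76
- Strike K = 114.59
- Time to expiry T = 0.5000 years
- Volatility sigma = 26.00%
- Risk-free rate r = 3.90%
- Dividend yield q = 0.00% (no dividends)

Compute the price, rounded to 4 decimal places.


Answer: Price = 4.3377

Derivation:
d1 = (ln(S/K) + (r - q + 0.5*sigma^2) * T) / (sigma * sqrt(T)) = -0.34202211
d2 = d1 - sigma * sqrt(T) = -0.52586988
exp(-rT) = 0.98068890; exp(-qT) = 1.00000000
C = S_0 * exp(-qT) * N(d1) - K * exp(-rT) * N(d2)
N(d1) = 0.36616713; N(d2) = 0.29948931
C = 103.7600 * 1.00000000 * 0.36616713 - 114.5900 * 0.98068890 * 0.29948931 = 4.3377


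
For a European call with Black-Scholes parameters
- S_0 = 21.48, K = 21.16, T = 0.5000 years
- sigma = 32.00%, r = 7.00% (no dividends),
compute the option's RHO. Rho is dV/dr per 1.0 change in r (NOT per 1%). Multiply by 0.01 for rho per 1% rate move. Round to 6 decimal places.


Answer: Rho = 5.546867

Derivation:
d1 = 0.3341506574; d2 = 0.1078764874
phi(d1) = 0.3772803009; exp(-qT) = 1.0000000000; exp(-rT) = 0.9656054163
N(d2) = 0.5429531657
Rho = K*T*exp(-rT)*N(d2) = 21.1600 * 0.5000 * 0.9656054163 * 0.5429531657 = 5.546867


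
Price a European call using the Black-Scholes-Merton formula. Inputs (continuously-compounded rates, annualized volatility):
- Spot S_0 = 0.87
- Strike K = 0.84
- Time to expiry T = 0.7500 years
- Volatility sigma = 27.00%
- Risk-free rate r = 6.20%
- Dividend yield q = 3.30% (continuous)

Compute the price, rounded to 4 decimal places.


d1 = (ln(S/K) + (r - q + 0.5*sigma^2) * T) / (sigma * sqrt(T)) = 0.36000492
d2 = d1 - sigma * sqrt(T) = 0.12617806
exp(-rT) = 0.95456456; exp(-qT) = 0.97555377
C = S_0 * exp(-qT) * N(d1) - K * exp(-rT) * N(d2)
N(d1) = 0.64057827; N(d2) = 0.55020451
C = 0.8700 * 0.97555377 * 0.64057827 - 0.8400 * 0.95456456 * 0.55020451 = 0.1025

Answer: Price = 0.1025


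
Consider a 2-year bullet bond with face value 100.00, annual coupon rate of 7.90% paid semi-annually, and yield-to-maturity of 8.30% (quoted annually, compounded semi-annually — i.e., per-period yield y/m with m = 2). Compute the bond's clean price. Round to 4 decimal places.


Answer: Price = 99.2766

Derivation:
Coupon per period c = face * coupon_rate / m = 3.950000
Periods per year m = 2; per-period yield y/m = 0.041500
Number of cashflows N = 4
Cashflows (t years, CF_t, discount factor 1/(1+y/m)^(m*t), PV):
  t = 0.5000: CF_t = 3.950000, DF = 0.960154, PV = 3.792607
  t = 1.0000: CF_t = 3.950000, DF = 0.921895, PV = 3.641485
  t = 1.5000: CF_t = 3.950000, DF = 0.885161, PV = 3.496385
  t = 2.0000: CF_t = 103.950000, DF = 0.849890, PV = 88.346103
Price P = sum_t PV_t = 99.276580


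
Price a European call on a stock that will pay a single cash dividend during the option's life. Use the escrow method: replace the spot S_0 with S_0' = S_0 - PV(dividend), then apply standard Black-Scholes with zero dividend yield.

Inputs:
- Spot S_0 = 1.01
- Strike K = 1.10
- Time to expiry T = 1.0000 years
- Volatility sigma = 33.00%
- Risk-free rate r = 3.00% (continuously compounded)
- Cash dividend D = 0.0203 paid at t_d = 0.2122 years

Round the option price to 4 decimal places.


Answer: Price = 0.0995

Derivation:
PV(D) = D * exp(-r * t_d) = 0.0203 * 0.99365422 = 0.02017118
S_0' = S_0 - PV(D) = 1.0100 - 0.02017118 = 0.98982882
d1 = (ln(S_0'/K) + (r + sigma^2/2)*T) / (sigma*sqrt(T)) = -0.06388921
d2 = d1 - sigma*sqrt(T) = -0.39388921
exp(-rT) = 0.97044553
N(d1) = 0.47452922; N(d2) = 0.34683142
C = S_0' * N(d1) - K * exp(-rT) * N(d2) = 0.98982882 * 0.47452922 - 1.1000 * 0.97044553 * 0.34683142 = 0.0995


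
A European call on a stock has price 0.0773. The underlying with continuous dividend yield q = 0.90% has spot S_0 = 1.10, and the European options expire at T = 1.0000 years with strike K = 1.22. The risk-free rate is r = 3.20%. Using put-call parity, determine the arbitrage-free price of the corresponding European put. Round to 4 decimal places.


Answer: Put price = 0.1687

Derivation:
Put-call parity: C - P = S_0 * exp(-qT) - K * exp(-rT).
S_0 * exp(-qT) = 1.1000 * 0.99104038 = 1.09014442
K * exp(-rT) = 1.2200 * 0.96850658 = 1.18157803
P = C - S*exp(-qT) + K*exp(-rT)
P = 0.0773 - 1.09014442 + 1.18157803 = 0.1687


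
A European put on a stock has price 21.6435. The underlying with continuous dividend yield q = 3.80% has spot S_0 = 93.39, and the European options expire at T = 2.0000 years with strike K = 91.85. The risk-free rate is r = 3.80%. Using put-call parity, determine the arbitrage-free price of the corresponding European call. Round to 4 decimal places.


Put-call parity: C - P = S_0 * exp(-qT) - K * exp(-rT).
S_0 * exp(-qT) = 93.3900 * 0.92681621 = 86.55536553
K * exp(-rT) = 91.8500 * 0.92681621 = 85.12806857
C = P + S*exp(-qT) - K*exp(-rT)
C = 21.6435 + 86.55536553 - 85.12806857 = 23.0708

Answer: Call price = 23.0708


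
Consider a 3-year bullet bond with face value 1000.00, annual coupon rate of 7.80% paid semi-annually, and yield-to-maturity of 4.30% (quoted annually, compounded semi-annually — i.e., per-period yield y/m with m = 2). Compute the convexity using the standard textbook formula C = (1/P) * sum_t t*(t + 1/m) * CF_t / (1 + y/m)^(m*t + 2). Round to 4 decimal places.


Answer: Convexity = 8.9321

Derivation:
Coupon per period c = face * coupon_rate / m = 39.000000
Periods per year m = 2; per-period yield y/m = 0.021500
Number of cashflows N = 6
Cashflows (t years, CF_t, discount factor 1/(1+y/m)^(m*t), PV):
  t = 0.5000: CF_t = 39.000000, DF = 0.978953, PV = 38.179148
  t = 1.0000: CF_t = 39.000000, DF = 0.958348, PV = 37.375573
  t = 1.5000: CF_t = 39.000000, DF = 0.938177, PV = 36.588912
  t = 2.0000: CF_t = 39.000000, DF = 0.918431, PV = 35.818808
  t = 2.5000: CF_t = 39.000000, DF = 0.899100, PV = 35.064912
  t = 3.0000: CF_t = 1039.000000, DF = 0.880177, PV = 914.503394
Price P = sum_t PV_t = 1097.530747
Convexity numerator sum_t t*(t + 1/m) * CF_t / (1+y/m)^(m*t + 2):
  t = 0.5000: term = 18.294456
  t = 1.0000: term = 53.728211
  t = 1.5000: term = 105.194736
  t = 2.0000: term = 171.634420
  t = 2.5000: term = 252.032921
  t = 3.0000: term = 9202.331603
Convexity = (1/P) * sum = 9803.216347 / 1097.530747 = 8.932065


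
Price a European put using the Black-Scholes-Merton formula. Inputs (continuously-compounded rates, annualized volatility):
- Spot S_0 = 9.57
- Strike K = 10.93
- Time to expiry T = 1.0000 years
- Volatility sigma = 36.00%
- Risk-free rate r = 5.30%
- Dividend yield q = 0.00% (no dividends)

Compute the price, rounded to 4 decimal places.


Answer: Price = 1.8563

Derivation:
d1 = (ln(S/K) + (r - q + 0.5*sigma^2) * T) / (sigma * sqrt(T)) = -0.04188360
d2 = d1 - sigma * sqrt(T) = -0.40188360
exp(-rT) = 0.94838001; exp(-qT) = 1.00000000
P = K * exp(-rT) * N(-d2) - S_0 * exp(-qT) * N(-d1)
N(-d1) = 0.51670426; N(-d2) = 0.65611515
P = 10.9300 * 0.94838001 * 0.65611515 - 9.5700 * 1.00000000 * 0.51670426 = 1.8563


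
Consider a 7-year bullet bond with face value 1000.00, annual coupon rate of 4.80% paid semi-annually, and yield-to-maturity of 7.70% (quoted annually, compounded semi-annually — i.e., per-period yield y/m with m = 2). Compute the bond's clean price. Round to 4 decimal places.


Coupon per period c = face * coupon_rate / m = 24.000000
Periods per year m = 2; per-period yield y/m = 0.038500
Number of cashflows N = 14
Cashflows (t years, CF_t, discount factor 1/(1+y/m)^(m*t), PV):
  t = 0.5000: CF_t = 24.000000, DF = 0.962927, PV = 23.110255
  t = 1.0000: CF_t = 24.000000, DF = 0.927229, PV = 22.253496
  t = 1.5000: CF_t = 24.000000, DF = 0.892854, PV = 21.428498
  t = 2.0000: CF_t = 24.000000, DF = 0.859754, PV = 20.634086
  t = 2.5000: CF_t = 24.000000, DF = 0.827880, PV = 19.869125
  t = 3.0000: CF_t = 24.000000, DF = 0.797188, PV = 19.132523
  t = 3.5000: CF_t = 24.000000, DF = 0.767635, PV = 18.423228
  t = 4.0000: CF_t = 24.000000, DF = 0.739176, PV = 17.740230
  t = 4.5000: CF_t = 24.000000, DF = 0.711773, PV = 17.082551
  t = 5.0000: CF_t = 24.000000, DF = 0.685386, PV = 16.449255
  t = 5.5000: CF_t = 24.000000, DF = 0.659977, PV = 15.839437
  t = 6.0000: CF_t = 24.000000, DF = 0.635509, PV = 15.252226
  t = 6.5000: CF_t = 24.000000, DF = 0.611949, PV = 14.686785
  t = 7.0000: CF_t = 1024.000000, DF = 0.589263, PV = 603.405055
Price P = sum_t PV_t = 845.306750

Answer: Price = 845.3067


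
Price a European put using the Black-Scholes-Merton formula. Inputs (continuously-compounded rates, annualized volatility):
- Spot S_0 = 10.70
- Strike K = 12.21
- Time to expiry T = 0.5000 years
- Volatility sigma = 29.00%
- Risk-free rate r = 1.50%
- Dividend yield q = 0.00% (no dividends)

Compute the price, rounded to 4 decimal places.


d1 = (ln(S/K) + (r - q + 0.5*sigma^2) * T) / (sigma * sqrt(T)) = -0.50466234
d2 = d1 - sigma * sqrt(T) = -0.70972330
exp(-rT) = 0.99252805; exp(-qT) = 1.00000000
P = K * exp(-rT) * N(-d2) - S_0 * exp(-qT) * N(-d1)
N(-d1) = 0.69310199; N(-d2) = 0.76106213
P = 12.2100 * 0.99252805 * 0.76106213 - 10.7000 * 1.00000000 * 0.69310199 = 1.8069

Answer: Price = 1.8069


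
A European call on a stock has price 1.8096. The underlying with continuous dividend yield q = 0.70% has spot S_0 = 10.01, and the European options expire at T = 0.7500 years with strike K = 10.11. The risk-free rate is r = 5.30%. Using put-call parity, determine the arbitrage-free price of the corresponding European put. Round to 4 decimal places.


Answer: Put price = 1.5680

Derivation:
Put-call parity: C - P = S_0 * exp(-qT) - K * exp(-rT).
S_0 * exp(-qT) = 10.0100 * 0.99476376 = 9.95758521
K * exp(-rT) = 10.1100 * 0.96102967 = 9.71600993
P = C - S*exp(-qT) + K*exp(-rT)
P = 1.8096 - 9.95758521 + 9.71600993 = 1.5680


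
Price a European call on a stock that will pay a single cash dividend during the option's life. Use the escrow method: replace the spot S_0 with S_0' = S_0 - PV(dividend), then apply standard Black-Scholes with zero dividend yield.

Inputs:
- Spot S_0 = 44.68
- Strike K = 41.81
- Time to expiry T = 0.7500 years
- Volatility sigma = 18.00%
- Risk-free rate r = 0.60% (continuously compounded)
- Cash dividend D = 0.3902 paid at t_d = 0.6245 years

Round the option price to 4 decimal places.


Answer: Price = 4.2121

Derivation:
PV(D) = D * exp(-r * t_d) = 0.3902 * 0.99626001 = 0.38874066
S_0' = S_0 - PV(D) = 44.6800 - 0.38874066 = 44.29125934
d1 = (ln(S_0'/K) + (r + sigma^2/2)*T) / (sigma*sqrt(T)) = 0.47664631
d2 = d1 - sigma*sqrt(T) = 0.32076174
exp(-rT) = 0.99551011
N(d1) = 0.68319300; N(d2) = 0.62580452
C = S_0' * N(d1) - K * exp(-rT) * N(d2) = 44.29125934 * 0.68319300 - 41.8100 * 0.99551011 * 0.62580452 = 4.2121
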